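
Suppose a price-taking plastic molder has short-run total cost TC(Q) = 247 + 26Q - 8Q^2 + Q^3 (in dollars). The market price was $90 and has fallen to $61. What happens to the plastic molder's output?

MC = 26 - 16Q + 3Q^2; the shutdown threshold is min AVC = $10 (at Q = 4).
With P = $90 above the shutdown price, P = MC gives Q = 8.
At P = $61 ≥ min AVC, set P = MC: Q = 7. The firm stays open but cuts output.

Output falls from 8 to 7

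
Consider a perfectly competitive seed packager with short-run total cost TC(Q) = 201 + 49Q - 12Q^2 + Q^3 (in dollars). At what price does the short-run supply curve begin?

$13 per unit

The firm shuts down when price falls below the minimum of average variable cost. AVC = VC/Q = 49 - 12Q + Q^2.
At the minimum of AVC, MC = AVC. MC = 49 - 24Q + 3Q^2; setting MC = AVC gives 2Q^2 - 12Q = 0, so Q = 6. min AVC = 13.
For P < $13 the firm produces nothing.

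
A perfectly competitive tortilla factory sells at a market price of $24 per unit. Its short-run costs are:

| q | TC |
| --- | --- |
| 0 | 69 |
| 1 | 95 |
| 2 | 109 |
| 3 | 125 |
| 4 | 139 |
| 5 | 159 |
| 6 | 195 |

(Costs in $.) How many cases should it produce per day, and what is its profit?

Tabulate TR − TC: q=0: -69; q=1: -71; q=2: -61; q=3: -53; q=4: -43; q=5: -39; q=6: -51.
Profit is maximized at q = 5. AVC there is 90/5 = $18 ≤ P, so producing beats shutting down (which would give -$69).

q = 5; profit = -$39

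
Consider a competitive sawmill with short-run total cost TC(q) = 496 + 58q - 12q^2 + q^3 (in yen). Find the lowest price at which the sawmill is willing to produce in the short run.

¥22 per unit

Short-run supply begins at min AVC. From VC = 58q - 12q^2 + q^3, AVC = 58 - 12q + q^2.
At the minimum of AVC, MC = AVC. MC = 58 - 24q + 3q^2; setting MC = AVC gives 2q^2 - 12q = 0, so q = 6. min AVC = 22.
For P < ¥22 the firm produces nothing.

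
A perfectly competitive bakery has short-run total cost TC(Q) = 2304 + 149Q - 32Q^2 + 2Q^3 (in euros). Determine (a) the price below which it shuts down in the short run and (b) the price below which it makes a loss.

Shutdown price = €21; break-even price = €245

Shutdown price = min AVC. AVC = 149 - 32Q + 2Q^2, with vertex at Q = 8 and minimum €21.
ATC = 2304/Q + 149 - 32Q + 2Q^2. Setting dATC/dQ = −2304/Q^2 − 32 + 4Q = 0 gives Q = 12 (since 4·12^3 − 32·12^2 = 2304).
min ATC = 2304/12 + 149 − 32·12 + 2·12^2 = €245. That is the break-even price.
For €21 ≤ P < €245 the firm produces at a loss; below €21 it shuts down.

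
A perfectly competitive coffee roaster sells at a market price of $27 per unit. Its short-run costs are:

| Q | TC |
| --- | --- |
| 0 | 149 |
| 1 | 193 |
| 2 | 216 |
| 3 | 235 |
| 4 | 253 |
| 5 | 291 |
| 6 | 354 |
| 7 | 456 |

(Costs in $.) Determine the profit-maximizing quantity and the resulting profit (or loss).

Q = 4; profit = -$145

Tabulate TR − TC: Q=0: -149; Q=1: -166; Q=2: -162; Q=3: -154; Q=4: -145; Q=5: -156; Q=6: -192; Q=7: -267.
Profit is maximized at Q = 4. AVC there is 104/4 = $26 ≤ P, so producing beats shutting down (which would give -$149).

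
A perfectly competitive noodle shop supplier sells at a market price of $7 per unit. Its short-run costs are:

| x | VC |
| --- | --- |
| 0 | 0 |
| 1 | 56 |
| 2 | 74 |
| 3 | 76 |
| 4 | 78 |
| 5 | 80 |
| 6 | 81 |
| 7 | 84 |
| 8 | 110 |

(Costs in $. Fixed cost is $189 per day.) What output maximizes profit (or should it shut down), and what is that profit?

Tabulate TR − TC: x=0: -189; x=1: -238; x=2: -249; x=3: -244; x=4: -239; x=5: -234; x=6: -228; x=7: -224; x=8: -243.
Profit is highest at x = 0. Equivalently, the lowest AVC in the table is 84/7 ≈ $12 at x = 7, and P = $7 falls below it — price never covers variable cost, so the firm shuts down and loses only its fixed cost.

x = 0 (shut down); profit = -$189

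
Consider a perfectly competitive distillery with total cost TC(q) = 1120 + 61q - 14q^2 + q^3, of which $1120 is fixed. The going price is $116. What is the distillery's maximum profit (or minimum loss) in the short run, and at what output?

AVC = 61 - 14q + q^2 has its minimum $12 at q = 7; price $116 clears that bar, so the firm operates.
MC = 61 - 28q + 3q^2. Setting P = MC and taking the root on the rising branch gives q* = 11.
TR = 116·11 = 1276. TC = 1120 + 308 = 1428. Profit = 1276 − 1428 = -$152.
By producing, the firm covers all variable cost plus $968 of fixed cost; shutting down would lose the full $1120.

Profit = -$152 at q = 11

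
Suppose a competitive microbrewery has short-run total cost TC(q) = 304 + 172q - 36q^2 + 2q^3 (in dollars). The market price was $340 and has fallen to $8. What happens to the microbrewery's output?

Output falls from 14 to 0 (the firm shuts down)

MC = 172 - 72q + 6q^2; the shutdown threshold is min AVC = $10 (at q = 9).
At P = $340 ≥ min AVC, set P = MC on the rising branch: q = 14.
At P = $8 < min AVC = $10, price no longer covers variable cost at any output, so the firm shuts down: q = 0.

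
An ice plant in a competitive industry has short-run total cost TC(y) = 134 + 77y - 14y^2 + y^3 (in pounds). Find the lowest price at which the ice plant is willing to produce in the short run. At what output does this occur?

£28 per unit, at y = 7

The firm shuts down when price falls below the minimum of average variable cost. AVC = VC/y = 77 - 14y + y^2.
dAVC/dy = -14 + 2y = 0 gives y = 7. min AVC = 77 - 14·7 + 7^2 = 28.
The firm shuts down for any P below £28.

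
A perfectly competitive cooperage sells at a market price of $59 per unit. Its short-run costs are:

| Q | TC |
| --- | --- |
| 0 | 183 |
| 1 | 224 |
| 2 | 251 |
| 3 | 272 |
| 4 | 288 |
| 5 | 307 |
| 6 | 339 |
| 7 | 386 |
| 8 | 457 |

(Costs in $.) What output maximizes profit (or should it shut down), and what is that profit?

Q = 7; profit = $27

Compute π = P·Q − TC at each output: Q=0: -183; Q=1: -165; Q=2: -133; Q=3: -95; Q=4: -52; Q=5: -12; Q=6: 15; Q=7: 27; Q=8: 15.
Profit is maximized at Q = 7. AVC there is 203/7 = $29 ≤ P, so producing beats shutting down (which would give -$183).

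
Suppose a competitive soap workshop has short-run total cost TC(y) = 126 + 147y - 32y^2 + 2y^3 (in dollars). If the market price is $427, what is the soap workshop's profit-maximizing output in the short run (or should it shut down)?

Strip out fixed cost: VC = 147y - 32y^2 + 2y^3. Then AVC = 147 - 32y + 2y^2 and MC = 147 - 64y + 6y^2.
The AVC parabola has its vertex at y = 32/4 = 8, where AVC = 147 - 32·8 + 2·8^2 = $19.
Since P = $427 ≥ min AVC = $19, price covers variable cost and the firm should produce.
P = MC gives -280 - 64y + 6y^2 = 0, with roots -10/3 and 14. Take the larger (rising MC): y* = 14.
Check: AVC at y = 14 is $91 ≤ P, so revenue covers variable cost.
Profit = P·y − TC = 427·14 − 1400 = $4578.

Produce at y = 14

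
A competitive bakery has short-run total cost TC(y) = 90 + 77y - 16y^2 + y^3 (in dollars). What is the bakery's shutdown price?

The firm shuts down when price falls below the minimum of average variable cost. AVC = VC/y = 77 - 16y + y^2.
dAVC/dy = -16 + 2y = 0 gives y = 8. min AVC = 77 - 16·8 + 8^2 = 13.
So the shutdown price is $13.

$13 per unit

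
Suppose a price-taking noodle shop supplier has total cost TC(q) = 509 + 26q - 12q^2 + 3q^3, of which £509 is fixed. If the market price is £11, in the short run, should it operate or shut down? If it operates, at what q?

Strip out fixed cost: VC = 26q - 12q^2 + 3q^3. Then AVC = 26 - 12q + 3q^2 and MC = 26 - 24q + 9q^2.
The AVC parabola has its vertex at q = 12/6 = 2, where AVC = 26 - 12·2 + 3·2^2 = £14.
With P < min AVC (£11 < £14), every unit sold adds to the loss.
Shutting down limits the loss to fixed cost, £509.

Shut down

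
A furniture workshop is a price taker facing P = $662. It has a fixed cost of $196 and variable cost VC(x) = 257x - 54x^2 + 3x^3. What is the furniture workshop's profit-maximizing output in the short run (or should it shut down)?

Variable cost is VC = 257x - 54x^2 + 3x^3, so AVC = VC/x = 257 - 54x + 3x^2 and MC = dTC/dx = 257 - 108x + 9x^2.
The AVC parabola has its vertex at x = 54/6 = 9, where AVC = 257 - 54·9 + 3·9^2 = $14.
Since P = $662 ≥ min AVC = $14, price covers variable cost and the firm should produce.
P = MC gives -405 - 108x + 9x^2 = 0, with roots -3 and 15. Take the larger (rising MC): x* = 15.
Check: AVC at x = 15 is $122 ≤ P, so revenue covers variable cost.
Profit = P·x − TC = 662·15 − 2026 = $7904.

Produce at x = 15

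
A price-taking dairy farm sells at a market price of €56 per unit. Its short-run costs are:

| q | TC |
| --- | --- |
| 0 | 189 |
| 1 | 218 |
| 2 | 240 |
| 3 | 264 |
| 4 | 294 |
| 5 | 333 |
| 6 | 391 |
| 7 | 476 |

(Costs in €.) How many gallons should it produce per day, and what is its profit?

q = 5; profit = -€53

Compute π = P·q − TC at each output: q=0: -189; q=1: -162; q=2: -128; q=3: -96; q=4: -70; q=5: -53; q=6: -55; q=7: -84.
Profit is maximized at q = 5. AVC there is 144/5 = €28.80 ≤ P, so producing beats shutting down (which would give -€189).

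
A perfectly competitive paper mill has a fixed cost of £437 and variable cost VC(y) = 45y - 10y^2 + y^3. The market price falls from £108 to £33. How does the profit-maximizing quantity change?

MC = 45 - 20y + 3y^2; the shutdown threshold is min AVC = £20 (at y = 5).
With P = £108 above the shutdown price, P = MC gives y = 9.
At P = £33 ≥ min AVC, set P = MC: y = 6. The firm stays open but cuts output.

Output falls from 9 to 6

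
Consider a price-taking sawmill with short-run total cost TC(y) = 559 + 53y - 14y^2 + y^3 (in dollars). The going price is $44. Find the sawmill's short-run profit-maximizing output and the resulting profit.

Profit = -$235 at y = 9

AVC = 53 - 14y + y^2; min AVC = $4 at y = 7. Since P = $44 ≥ min AVC, the firm produces.
MC = 53 - 28y + 3y^2. Setting P = MC and taking the root on the rising branch gives y* = 9.
TR = 44·9 = 396. TC = 559 + 72 = 631. Profit = 396 − 631 = -$235.
Shutting down would mean losing the fixed cost of $559, so operating at a loss of $235 is better by $324.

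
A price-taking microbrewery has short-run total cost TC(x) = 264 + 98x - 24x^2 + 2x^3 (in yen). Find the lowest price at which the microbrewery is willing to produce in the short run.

¥26 per unit

The shutdown price is the minimum of AVC. VC = 98x - 24x^2 + 2x^3, so AVC = 98 - 24x + 2x^2.
dAVC/dx = -24 + 4x = 0 gives x = 6. min AVC = 98 - 24·6 + 2·6^2 = 26.
For P < ¥26 the firm produces nothing.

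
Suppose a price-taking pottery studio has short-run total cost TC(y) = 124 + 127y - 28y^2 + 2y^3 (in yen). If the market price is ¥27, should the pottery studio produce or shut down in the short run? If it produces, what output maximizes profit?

Shut down

Variable cost is VC = 127y - 28y^2 + 2y^3, so AVC = VC/y = 127 - 28y + 2y^2 and MC = dTC/dy = 127 - 56y + 6y^2.
The AVC parabola has its vertex at y = 28/4 = 7, where AVC = 127 - 28·7 + 2·7^2 = ¥29.
With P < min AVC (¥27 < ¥29), every unit sold adds to the loss.
The firm minimizes its loss by shutting down and losing only its fixed cost of ¥124.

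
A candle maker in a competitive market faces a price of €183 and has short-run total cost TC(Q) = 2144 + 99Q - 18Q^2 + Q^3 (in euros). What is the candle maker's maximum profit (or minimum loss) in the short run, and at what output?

Profit = -€184 at Q = 14

AVC = 99 - 18Q + Q^2 has its minimum €18 at Q = 9; price €183 clears that bar, so the firm operates.
MC = 99 - 36Q + 3Q^2. Setting P = MC and taking the root on the rising branch gives Q* = 14.
TR = 183·14 = 2562. TC = 2144 + 602 = 2746. Profit = 2562 − 2746 = -€184.
Shutting down would mean losing the fixed cost of €2144, so operating at a loss of €184 is better by €1960.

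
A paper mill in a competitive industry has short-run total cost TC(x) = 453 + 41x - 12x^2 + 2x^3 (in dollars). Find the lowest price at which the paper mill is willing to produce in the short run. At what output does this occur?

The shutdown price is the minimum of AVC. VC = 41x - 12x^2 + 2x^3, so AVC = 41 - 12x + 2x^2.
dAVC/dx = -12 + 4x = 0 gives x = 3. min AVC = 41 - 12·3 + 2·3^2 = 23.
So the shutdown price is $23.

$23 per unit, at x = 3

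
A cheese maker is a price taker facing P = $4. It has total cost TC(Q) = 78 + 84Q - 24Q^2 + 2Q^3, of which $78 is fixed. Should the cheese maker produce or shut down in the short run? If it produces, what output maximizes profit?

Strip out fixed cost: VC = 84Q - 24Q^2 + 2Q^3. Then AVC = 84 - 24Q + 2Q^2 and MC = 84 - 48Q + 6Q^2.
The AVC parabola has its vertex at Q = 24/4 = 6, where AVC = 84 - 24·6 + 2·6^2 = $12.
P = $4 lies below min AVC = $12; no output level covers variable cost.
The firm minimizes its loss by shutting down and losing only its fixed cost of $78.

Shut down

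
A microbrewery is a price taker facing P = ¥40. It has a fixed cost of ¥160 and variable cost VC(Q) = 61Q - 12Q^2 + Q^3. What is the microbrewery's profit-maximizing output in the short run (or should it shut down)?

From TC, MC = TC'(Q) = 61 - 24Q + 3Q^2 and AVC = VC/Q = 61 - 12Q + Q^2.
The AVC parabola has its vertex at Q = 12/2 = 6, where AVC = 61 - 12·6 + 6^2 = ¥25.
Because ¥40 ≥ ¥25, revenue can cover variable cost; the firm operates.
Set P = MC: 40 = 61 - 24Q + 3Q^2 → 21 - 24Q + 3Q^2 = 0. The roots are Q = 1 and Q = 7; the profit-maximizing output is on the rising part of MC, so Q* = 7.
Check: AVC at Q = 7 is ¥26 ≤ P, so revenue covers variable cost.
Profit = P·Q − TC = 40·7 − 342 = -¥62, a loss, but smaller than the ¥160 fixed cost the firm would lose by shutting down.

Produce at Q = 7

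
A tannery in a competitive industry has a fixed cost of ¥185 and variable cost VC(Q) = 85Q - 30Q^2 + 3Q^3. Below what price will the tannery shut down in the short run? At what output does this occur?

¥10 per unit, at Q = 5

Short-run supply begins at min AVC. From VC = 85Q - 30Q^2 + 3Q^3, AVC = 85 - 30Q + 3Q^2.
dAVC/dQ = -30 + 6Q = 0 gives Q = 5. min AVC = 85 - 30·5 + 3·5^2 = 10.
So the shutdown price is ¥10.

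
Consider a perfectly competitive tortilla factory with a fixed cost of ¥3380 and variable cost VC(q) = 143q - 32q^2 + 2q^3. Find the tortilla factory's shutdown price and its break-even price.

Shutdown price = ¥15; break-even price = ¥325

Shutdown price = min AVC. AVC = 143 - 32q + 2q^2, with vertex at q = 8 and minimum ¥15.
ATC = 3380/q + 143 - 32q + 2q^2. Setting dATC/dq = −3380/q^2 − 32 + 4q = 0 gives q = 13 (since 4·13^3 − 32·13^2 = 3380).
min ATC = 3380/13 + 143 − 32·13 + 2·13^2 = ¥325. That is the break-even price.
Between these two prices the firm operates at a loss; above ¥325 it earns a profit.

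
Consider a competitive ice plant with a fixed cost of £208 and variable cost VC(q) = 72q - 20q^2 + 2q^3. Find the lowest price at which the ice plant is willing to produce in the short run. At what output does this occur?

£22 per unit, at q = 5

The shutdown price is the minimum of AVC. VC = 72q - 20q^2 + 2q^3, so AVC = 72 - 20q + 2q^2.
dAVC/dq = -20 + 4q = 0 gives q = 5. min AVC = 72 - 20·5 + 2·5^2 = 22.
For P < £22 the firm produces nothing.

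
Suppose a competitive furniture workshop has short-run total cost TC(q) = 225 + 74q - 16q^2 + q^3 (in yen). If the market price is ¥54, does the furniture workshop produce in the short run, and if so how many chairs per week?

From TC, MC = TC'(q) = 74 - 32q + 3q^2 and AVC = VC/q = 74 - 16q + q^2.
AVC is minimized where dAVC/dq = -16 + 2q = 0, at q = 8; min AVC = 74 - 16·8 + 8^2 = ¥10.
P = ¥54 exceeds min AVC = ¥10, so the firm stays open.
Solving P = MC: 20 - 32q + 3q^2 = 0 ⇒ q = 2/3 or 10. On the upward-sloping branch, q* = 10.
Check: AVC at q = 10 is ¥14 ≤ P, so revenue covers variable cost.
Profit = P·q − TC = 54·10 − 365 = ¥175.

Produce at q = 10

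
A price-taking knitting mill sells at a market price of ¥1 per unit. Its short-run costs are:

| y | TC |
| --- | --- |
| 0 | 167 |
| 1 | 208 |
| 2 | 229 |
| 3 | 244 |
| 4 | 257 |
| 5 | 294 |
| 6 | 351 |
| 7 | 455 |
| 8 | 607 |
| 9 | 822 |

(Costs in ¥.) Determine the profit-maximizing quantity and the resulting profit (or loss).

Profit at each row (π = 1y − TC): y=0: -167; y=1: -207; y=2: -227; y=3: -241; y=4: -253; y=5: -289; y=6: -345; y=7: -448; y=8: -599; y=9: -813.
Profit is highest at y = 0. Equivalently, the lowest AVC in the table is 90/4 ≈ ¥22.50 at y = 4, and P = ¥1 falls below it — price never covers variable cost, so the firm shuts down and loses only its fixed cost.

y = 0 (shut down); profit = -¥167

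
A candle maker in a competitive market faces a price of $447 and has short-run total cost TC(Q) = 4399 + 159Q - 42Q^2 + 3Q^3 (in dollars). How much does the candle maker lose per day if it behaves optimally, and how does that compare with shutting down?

Profit = -$79 at Q = 12

AVC = 159 - 42Q + 3Q^2 has its minimum $12 at Q = 7; price $447 clears that bar, so the firm operates.
With MC = 159 - 84Q + 9Q^2, P = MC on the upward-sloping part at Q* = 12.
TR = 447·12 = 5364. TC = 4399 + 1044 = 5443. Profit = 5364 − 5443 = -$79.
By producing, the firm covers all variable cost plus $4320 of fixed cost; shutting down would lose the full $4399.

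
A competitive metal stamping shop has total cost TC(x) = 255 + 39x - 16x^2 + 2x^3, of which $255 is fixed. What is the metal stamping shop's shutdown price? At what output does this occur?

The shutdown price is the minimum of AVC. VC = 39x - 16x^2 + 2x^3, so AVC = 39 - 16x + 2x^2.
At the minimum of AVC, MC = AVC. MC = 39 - 32x + 6x^2; setting MC = AVC gives 4x^2 - 16x = 0, so x = 4. min AVC = 7.
For P < $7 the firm produces nothing.

$7 per unit, at x = 4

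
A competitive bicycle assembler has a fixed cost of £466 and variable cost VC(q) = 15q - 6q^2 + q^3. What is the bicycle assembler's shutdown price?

The firm shuts down when price falls below the minimum of average variable cost. AVC = VC/q = 15 - 6q + q^2.
dAVC/dq = -6 + 2q = 0 gives q = 3. min AVC = 15 - 6·3 + 3^2 = 6.
For P < £6 the firm produces nothing.

£6 per unit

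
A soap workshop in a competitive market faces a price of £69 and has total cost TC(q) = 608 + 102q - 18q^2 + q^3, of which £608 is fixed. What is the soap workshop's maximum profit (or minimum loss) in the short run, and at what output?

AVC = 102 - 18q + q^2; min AVC = £21 at q = 9. Since P = £69 ≥ min AVC, the firm produces.
With MC = 102 - 36q + 3q^2, P = MC on the upward-sloping part at q* = 11.
TR = 69·11 = 759. TC = 608 + 275 = 883. Profit = 759 − 883 = -£124.
That loss of £124 beats the £608 the firm would lose by shutting down; producing recovers £484 of fixed cost.

Profit = -£124 at q = 11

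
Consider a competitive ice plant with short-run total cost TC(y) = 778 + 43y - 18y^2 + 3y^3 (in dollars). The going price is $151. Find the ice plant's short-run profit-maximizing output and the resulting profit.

AVC = 43 - 18y + 3y^2; min AVC = $16 at y = 3. Since P = $151 ≥ min AVC, the firm produces.
MC = 43 - 36y + 9y^2. Setting P = MC and taking the root on the rising branch gives y* = 6.
TR = 151·6 = 906. TC = 778 + 258 = 1036. Profit = 906 − 1036 = -$130.
By producing, the firm covers all variable cost plus $648 of fixed cost; shutting down would lose the full $778.

Profit = -$130 at y = 6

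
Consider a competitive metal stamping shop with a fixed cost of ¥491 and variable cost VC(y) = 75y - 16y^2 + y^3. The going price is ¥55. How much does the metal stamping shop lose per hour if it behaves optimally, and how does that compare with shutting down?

AVC = 75 - 16y + y^2 has its minimum ¥11 at y = 8; price ¥55 clears that bar, so the firm operates.
MC = 75 - 32y + 3y^2. Setting P = MC and taking the root on the rising branch gives y* = 10.
TR = 55·10 = 550. TC = 491 + 150 = 641. Profit = 550 − 641 = -¥91.
That loss of ¥91 beats the ¥491 the firm would lose by shutting down; producing recovers ¥400 of fixed cost.

Profit = -¥91 at y = 10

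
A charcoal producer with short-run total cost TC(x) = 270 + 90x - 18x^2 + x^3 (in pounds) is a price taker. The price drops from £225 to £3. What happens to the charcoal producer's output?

Output falls from 15 to 0 (the firm shuts down)

MC = 90 - 36x + 3x^2; the shutdown threshold is min AVC = £9 (at x = 9).
With P = £225 above the shutdown price, P = MC gives x = 15.
At P = £3 < min AVC = £9, price no longer covers variable cost at any output, so the firm shuts down: x = 0.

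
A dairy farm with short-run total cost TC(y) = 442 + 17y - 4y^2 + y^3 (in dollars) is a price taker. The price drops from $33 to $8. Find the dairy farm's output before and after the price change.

AVC = 17 - 4y + y^2, minimized at y = 2 where min AVC = $13. MC = 17 - 8y + 3y^2.
With P = $33 above the shutdown price, P = MC gives y = 4.
At P = $8 < min AVC = $13, price no longer covers variable cost at any output, so the firm shuts down: y = 0.

Output falls from 4 to 0 (the firm shuts down)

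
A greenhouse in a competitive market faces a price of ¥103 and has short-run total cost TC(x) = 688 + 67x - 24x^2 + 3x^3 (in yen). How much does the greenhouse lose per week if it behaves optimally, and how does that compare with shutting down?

AVC = 67 - 24x + 3x^2 has its minimum ¥19 at x = 4; price ¥103 clears that bar, so the firm operates.
With MC = 67 - 48x + 9x^2, P = MC on the upward-sloping part at x* = 6.
TR = 103·6 = 618. TC = 688 + 186 = 874. Profit = 618 − 874 = -¥256.
That loss of ¥256 beats the ¥688 the firm would lose by shutting down; producing recovers ¥432 of fixed cost.

Profit = -¥256 at x = 6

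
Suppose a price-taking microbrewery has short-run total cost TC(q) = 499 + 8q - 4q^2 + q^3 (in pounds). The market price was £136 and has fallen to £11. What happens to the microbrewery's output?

AVC = 8 - 4q + q^2, minimized at q = 2 where min AVC = £4. MC = 8 - 8q + 3q^2.
At P = £136 ≥ min AVC, set P = MC on the rising branch: q = 8.
At P = £11 ≥ min AVC, set P = MC: q = 3. The firm stays open but cuts output.

Output falls from 8 to 3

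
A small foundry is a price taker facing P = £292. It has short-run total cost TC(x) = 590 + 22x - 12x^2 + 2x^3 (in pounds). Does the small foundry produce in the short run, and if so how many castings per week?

Variable cost is VC = 22x - 12x^2 + 2x^3, so AVC = VC/x = 22 - 12x + 2x^2 and MC = dTC/dx = 22 - 24x + 6x^2.
AVC hits its minimum where MC = AVC, at x = 3, giving min AVC = 22 - 12·3 + 2·3^2 = £4.
Since P = £292 ≥ min AVC = £4, price covers variable cost and the firm should produce.
Set P = MC: 292 = 22 - 24x + 6x^2 → -270 - 24x + 6x^2 = 0. The roots are x = -5 and x = 9; the profit-maximizing output is on the rising part of MC, so x* = 9.
Check: AVC at x = 9 is £76 ≤ P, so revenue covers variable cost.
Profit = P·x − TC = 292·9 − 1274 = £1354.

Produce at x = 9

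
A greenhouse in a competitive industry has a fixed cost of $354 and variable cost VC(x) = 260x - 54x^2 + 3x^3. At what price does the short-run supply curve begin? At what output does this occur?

The shutdown price is the minimum of AVC. VC = 260x - 54x^2 + 3x^3, so AVC = 260 - 54x + 3x^2.
At the minimum of AVC, MC = AVC. MC = 260 - 108x + 9x^2; setting MC = AVC gives 6x^2 - 54x = 0, so x = 9. min AVC = 17.
For P < $17 the firm produces nothing.

$17 per unit, at x = 9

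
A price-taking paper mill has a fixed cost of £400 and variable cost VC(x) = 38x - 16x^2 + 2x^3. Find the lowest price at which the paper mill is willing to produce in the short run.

£6 per unit

Short-run supply begins at min AVC. From VC = 38x - 16x^2 + 2x^3, AVC = 38 - 16x + 2x^2.
At the minimum of AVC, MC = AVC. MC = 38 - 32x + 6x^2; setting MC = AVC gives 4x^2 - 16x = 0, so x = 4. min AVC = 6.
So the shutdown price is £6.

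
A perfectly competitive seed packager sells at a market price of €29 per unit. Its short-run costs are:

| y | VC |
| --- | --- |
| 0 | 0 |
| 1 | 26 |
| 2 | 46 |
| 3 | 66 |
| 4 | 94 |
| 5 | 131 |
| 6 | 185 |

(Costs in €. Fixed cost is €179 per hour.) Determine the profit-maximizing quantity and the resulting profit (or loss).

Tabulate TR − TC: y=0: -179; y=1: -176; y=2: -167; y=3: -158; y=4: -157; y=5: -165; y=6: -190.
Profit is maximized at y = 4. AVC there is 94/4 = €23.50 ≤ P, so producing beats shutting down (which would give -€179).

y = 4; profit = -€157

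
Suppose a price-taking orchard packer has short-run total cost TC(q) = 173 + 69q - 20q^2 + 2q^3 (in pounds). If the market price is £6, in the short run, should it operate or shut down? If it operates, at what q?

Variable cost is VC = 69q - 20q^2 + 2q^3, so AVC = VC/q = 69 - 20q + 2q^2 and MC = dTC/dq = 69 - 40q + 6q^2.
AVC is minimized where dAVC/dq = -20 + 4q = 0, at q = 5; min AVC = 69 - 20·5 + 2·5^2 = £19.
With P < min AVC (£6 < £19), every unit sold adds to the loss.
Best response: produce nothing and absorb the £173 fixed cost.

Shut down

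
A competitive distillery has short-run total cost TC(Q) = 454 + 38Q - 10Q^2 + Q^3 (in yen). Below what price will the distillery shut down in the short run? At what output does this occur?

¥13 per unit, at Q = 5

The shutdown price is the minimum of AVC. VC = 38Q - 10Q^2 + Q^3, so AVC = 38 - 10Q + Q^2.
dAVC/dQ = -10 + 2Q = 0 gives Q = 5. min AVC = 38 - 10·5 + 5^2 = 13.
So the shutdown price is ¥13.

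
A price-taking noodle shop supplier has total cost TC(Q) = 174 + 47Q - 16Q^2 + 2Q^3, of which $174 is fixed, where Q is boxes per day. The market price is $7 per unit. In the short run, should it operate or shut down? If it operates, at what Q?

Shut down

From TC, MC = TC'(Q) = 47 - 32Q + 6Q^2 and AVC = VC/Q = 47 - 16Q + 2Q^2.
AVC is minimized where dAVC/dQ = -16 + 4Q = 0, at Q = 4; min AVC = 47 - 16·4 + 2·4^2 = $15.
With P < min AVC ($7 < $15), every unit sold adds to the loss.
Shutting down limits the loss to fixed cost, $174.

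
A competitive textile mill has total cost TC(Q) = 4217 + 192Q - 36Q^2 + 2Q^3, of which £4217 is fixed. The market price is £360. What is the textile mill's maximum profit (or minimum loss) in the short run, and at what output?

Profit = -£297 at Q = 14

AVC = 192 - 36Q + 2Q^2; min AVC = £30 at Q = 9. Since P = £360 ≥ min AVC, the firm produces.
With MC = 192 - 72Q + 6Q^2, P = MC on the upward-sloping part at Q* = 14.
TR = 360·14 = 5040. TC = 4217 + 1120 = 5337. Profit = 5040 − 5337 = -£297.
By producing, the firm covers all variable cost plus £3920 of fixed cost; shutting down would lose the full £4217.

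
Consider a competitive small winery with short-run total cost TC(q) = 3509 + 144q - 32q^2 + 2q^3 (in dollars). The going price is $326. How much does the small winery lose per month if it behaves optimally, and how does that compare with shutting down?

AVC = 144 - 32q + 2q^2 has its minimum $16 at q = 8; price $326 clears that bar, so the firm operates.
With MC = 144 - 64q + 6q^2, P = MC on the upward-sloping part at q* = 13.
TR = 326·13 = 4238. TC = 3509 + 858 = 4367. Profit = 4238 − 4367 = -$129.
Shutting down would mean losing the fixed cost of $3509, so operating at a loss of $129 is better by $3380.

Profit = -$129 at q = 13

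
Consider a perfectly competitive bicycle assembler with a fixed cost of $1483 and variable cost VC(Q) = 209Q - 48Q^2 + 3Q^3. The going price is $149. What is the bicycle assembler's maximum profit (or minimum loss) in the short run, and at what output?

Profit = -$283 at Q = 10

AVC = 209 - 48Q + 3Q^2; min AVC = $17 at Q = 8. Since P = $149 ≥ min AVC, the firm produces.
MC = 209 - 96Q + 9Q^2. Setting P = MC and taking the root on the rising branch gives Q* = 10.
TR = 149·10 = 1490. TC = 1483 + 290 = 1773. Profit = 1490 − 1773 = -$283.
By producing, the firm covers all variable cost plus $1200 of fixed cost; shutting down would lose the full $1483.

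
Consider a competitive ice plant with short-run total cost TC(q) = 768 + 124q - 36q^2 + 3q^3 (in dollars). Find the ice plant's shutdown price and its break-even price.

Shutdown price = min AVC. AVC = 124 - 36q + 3q^2, with vertex at q = 6 and minimum $16.
ATC = 768/q + 124 - 36q + 3q^2. Setting dATC/dq = −768/q^2 − 36 + 6q = 0 gives q = 8 (since 6·8^3 − 36·8^2 = 768).
min ATC = 768/8 + 124 − 36·8 + 3·8^2 = $124. That is the break-even price.
For $16 ≤ P < $124 the firm produces at a loss; below $16 it shuts down.

Shutdown price = $16; break-even price = $124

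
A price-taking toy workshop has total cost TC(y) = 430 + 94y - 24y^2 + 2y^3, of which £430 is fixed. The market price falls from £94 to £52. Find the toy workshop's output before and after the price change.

Output falls from 8 to 7

AVC = 94 - 24y + 2y^2, minimized at y = 6 where min AVC = £22. MC = 94 - 48y + 6y^2.
With P = £94 above the shutdown price, P = MC gives y = 8.
At P = £52 ≥ min AVC, set P = MC: y = 7. The firm stays open but cuts output.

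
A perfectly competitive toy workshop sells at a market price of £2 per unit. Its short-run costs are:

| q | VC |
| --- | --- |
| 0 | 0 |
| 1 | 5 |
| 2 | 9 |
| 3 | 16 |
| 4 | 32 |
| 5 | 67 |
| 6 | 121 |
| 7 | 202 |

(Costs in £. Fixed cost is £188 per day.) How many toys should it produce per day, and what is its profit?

q = 0 (shut down); profit = -£188

Profit at each row (π = 2q − TC): q=0: -188; q=1: -191; q=2: -193; q=3: -198; q=4: -212; q=5: -245; q=6: -297; q=7: -376.
Profit is highest at q = 0. Equivalently, the lowest AVC in the table is 9/2 ≈ £4.50 at q = 2, and P = £2 falls below it — price never covers variable cost, so the firm shuts down and loses only its fixed cost.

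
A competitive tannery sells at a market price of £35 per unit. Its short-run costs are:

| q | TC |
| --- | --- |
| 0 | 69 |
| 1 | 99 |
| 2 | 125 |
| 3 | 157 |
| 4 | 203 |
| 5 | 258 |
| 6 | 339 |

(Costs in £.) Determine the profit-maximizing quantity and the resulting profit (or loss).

Tabulate TR − TC: q=0: -69; q=1: -64; q=2: -55; q=3: -52; q=4: -63; q=5: -83; q=6: -129.
Profit is maximized at q = 3. AVC there is 88/3 = £29.33 ≤ P, so producing beats shutting down (which would give -£69).

q = 3; profit = -£52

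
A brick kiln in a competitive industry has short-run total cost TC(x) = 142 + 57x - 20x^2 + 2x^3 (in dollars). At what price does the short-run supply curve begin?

The shutdown price is the minimum of AVC. VC = 57x - 20x^2 + 2x^3, so AVC = 57 - 20x + 2x^2.
At the minimum of AVC, MC = AVC. MC = 57 - 40x + 6x^2; setting MC = AVC gives 4x^2 - 20x = 0, so x = 5. min AVC = 7.
So the shutdown price is $7.

$7 per unit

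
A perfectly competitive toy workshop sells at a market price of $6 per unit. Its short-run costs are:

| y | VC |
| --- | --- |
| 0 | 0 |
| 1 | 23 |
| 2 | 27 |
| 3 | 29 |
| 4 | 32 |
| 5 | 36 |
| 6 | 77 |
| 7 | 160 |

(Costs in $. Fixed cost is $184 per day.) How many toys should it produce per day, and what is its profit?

y = 0 (shut down); profit = -$184

Tabulate TR − TC: y=0: -184; y=1: -201; y=2: -199; y=3: -195; y=4: -192; y=5: -190; y=6: -225; y=7: -302.
Profit is highest at y = 0. Equivalently, the lowest AVC in the table is 36/5 ≈ $7.20 at y = 5, and P = $6 falls below it — price never covers variable cost, so the firm shuts down and loses only its fixed cost.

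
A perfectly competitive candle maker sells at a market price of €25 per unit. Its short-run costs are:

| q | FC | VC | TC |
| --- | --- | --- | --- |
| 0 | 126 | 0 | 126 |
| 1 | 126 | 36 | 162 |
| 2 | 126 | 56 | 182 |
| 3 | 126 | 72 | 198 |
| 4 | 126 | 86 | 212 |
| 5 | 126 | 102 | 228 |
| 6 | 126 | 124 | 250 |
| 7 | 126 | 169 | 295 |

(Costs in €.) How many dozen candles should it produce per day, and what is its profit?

q = 6; profit = -€100

Profit at each row (π = 25q − TC): q=0: -126; q=1: -137; q=2: -132; q=3: -123; q=4: -112; q=5: -103; q=6: -100; q=7: -120.
Profit is maximized at q = 6. AVC there is 124/6 = €20.67 ≤ P, so producing beats shutting down (which would give -€126).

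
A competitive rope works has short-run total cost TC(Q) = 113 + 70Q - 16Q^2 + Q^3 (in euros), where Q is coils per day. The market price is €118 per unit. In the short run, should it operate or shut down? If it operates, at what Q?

From TC, MC = TC'(Q) = 70 - 32Q + 3Q^2 and AVC = VC/Q = 70 - 16Q + Q^2.
The AVC parabola has its vertex at Q = 16/2 = 8, where AVC = 70 - 16·8 + 8^2 = €6.
P = €118 exceeds min AVC = €6, so the firm stays open.
Solving P = MC: -48 - 32Q + 3Q^2 = 0 ⇒ Q = -4/3 or 12. On the upward-sloping branch, Q* = 12.
Check: AVC at Q = 12 is €22 ≤ P, so revenue covers variable cost.
Profit = P·Q − TC = 118·12 − 377 = €1039.

Produce at Q = 12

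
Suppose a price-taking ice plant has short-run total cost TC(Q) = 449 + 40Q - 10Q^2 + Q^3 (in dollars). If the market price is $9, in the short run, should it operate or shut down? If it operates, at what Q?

Shut down

From TC, MC = TC'(Q) = 40 - 20Q + 3Q^2 and AVC = VC/Q = 40 - 10Q + Q^2.
AVC is minimized where dAVC/dQ = -10 + 2Q = 0, at Q = 5; min AVC = 40 - 10·5 + 5^2 = $15.
Since P = $9 < min AVC = $15, price fails to cover variable cost at any output.
The firm minimizes its loss by shutting down and losing only its fixed cost of $449.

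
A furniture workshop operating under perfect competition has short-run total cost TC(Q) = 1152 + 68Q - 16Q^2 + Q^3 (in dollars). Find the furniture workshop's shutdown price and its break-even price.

AVC = 68 - 16Q + Q^2; minimized at Q = 8, giving min AVC = $4. That is the shutdown price.
ATC = 1152/Q + 68 - 16Q + Q^2. Setting dATC/dQ = −1152/Q^2 − 16 + 2Q = 0 gives Q = 12 (since 2·12^3 − 16·12^2 = 1152).
min ATC = 1152/12 + 68 − 16·12 + 12^2 = $116. That is the break-even price.
For $4 ≤ P < $116 the firm produces at a loss; below $4 it shuts down.

Shutdown price = $4; break-even price = $116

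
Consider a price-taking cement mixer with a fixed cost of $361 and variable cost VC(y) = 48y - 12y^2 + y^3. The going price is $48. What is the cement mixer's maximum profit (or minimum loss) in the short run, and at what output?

AVC = 48 - 12y + y^2; min AVC = $12 at y = 6. Since P = $48 ≥ min AVC, the firm produces.
MC = 48 - 24y + 3y^2. Setting P = MC and taking the root on the rising branch gives y* = 8.
TR = 48·8 = 384. TC = 361 + 128 = 489. Profit = 384 − 489 = -$105.
That loss of $105 beats the $361 the firm would lose by shutting down; producing recovers $256 of fixed cost.

Profit = -$105 at y = 8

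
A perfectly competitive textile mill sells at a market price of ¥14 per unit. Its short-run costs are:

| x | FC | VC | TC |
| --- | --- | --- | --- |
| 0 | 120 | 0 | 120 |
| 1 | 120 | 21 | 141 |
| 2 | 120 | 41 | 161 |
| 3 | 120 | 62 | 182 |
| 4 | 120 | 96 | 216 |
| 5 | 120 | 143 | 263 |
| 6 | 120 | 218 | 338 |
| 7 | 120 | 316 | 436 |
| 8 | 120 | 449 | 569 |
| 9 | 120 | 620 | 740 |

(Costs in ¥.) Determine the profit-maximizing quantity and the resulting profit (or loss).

x = 0 (shut down); profit = -¥120

Tabulate TR − TC: x=0: -120; x=1: -127; x=2: -133; x=3: -140; x=4: -160; x=5: -193; x=6: -254; x=7: -338; x=8: -457; x=9: -614.
Profit is highest at x = 0. Equivalently, the lowest AVC in the table is 41/2 ≈ ¥20.50 at x = 2, and P = ¥14 falls below it — price never covers variable cost, so the firm shuts down and loses only its fixed cost.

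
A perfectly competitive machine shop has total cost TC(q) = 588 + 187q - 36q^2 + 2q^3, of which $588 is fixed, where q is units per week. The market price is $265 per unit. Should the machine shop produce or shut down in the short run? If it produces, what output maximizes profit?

Produce at q = 13

Variable cost is VC = 187q - 36q^2 + 2q^3, so AVC = VC/q = 187 - 36q + 2q^2 and MC = dTC/dq = 187 - 72q + 6q^2.
AVC hits its minimum where MC = AVC, at q = 9, giving min AVC = 187 - 36·9 + 2·9^2 = $25.
Because $265 ≥ $25, revenue can cover variable cost; the firm operates.
Solving P = MC: -78 - 72q + 6q^2 = 0 ⇒ q = -1 or 13. On the upward-sloping branch, q* = 13.
Check: AVC at q = 13 is $57 ≤ P, so revenue covers variable cost.
Profit = P·q − TC = 265·13 − 1329 = $2116.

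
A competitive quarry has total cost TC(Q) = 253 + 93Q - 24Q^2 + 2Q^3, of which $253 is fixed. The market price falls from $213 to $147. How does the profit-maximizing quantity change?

AVC = 93 - 24Q + 2Q^2, minimized at Q = 6 where min AVC = $21. MC = 93 - 48Q + 6Q^2.
With P = $213 above the shutdown price, P = MC gives Q = 10.
At P = $147 ≥ min AVC, set P = MC: Q = 9. The firm stays open but cuts output.

Output falls from 10 to 9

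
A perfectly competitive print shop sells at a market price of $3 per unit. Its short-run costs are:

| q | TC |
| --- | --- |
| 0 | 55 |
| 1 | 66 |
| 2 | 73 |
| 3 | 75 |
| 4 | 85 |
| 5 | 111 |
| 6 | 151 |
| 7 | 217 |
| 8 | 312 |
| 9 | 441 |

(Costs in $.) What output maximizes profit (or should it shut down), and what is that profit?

Compute π = P·q − TC at each output: q=0: -55; q=1: -63; q=2: -67; q=3: -66; q=4: -73; q=5: -96; q=6: -133; q=7: -196; q=8: -288; q=9: -414.
Profit is highest at q = 0. Equivalently, the lowest AVC in the table is 20/3 ≈ $6.67 at q = 3, and P = $3 falls below it — price never covers variable cost, so the firm shuts down and loses only its fixed cost.

q = 0 (shut down); profit = -$55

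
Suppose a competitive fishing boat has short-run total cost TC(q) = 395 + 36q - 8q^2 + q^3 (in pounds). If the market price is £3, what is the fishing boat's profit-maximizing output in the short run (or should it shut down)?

Shut down

Variable cost is VC = 36q - 8q^2 + q^3, so AVC = VC/q = 36 - 8q + q^2 and MC = dTC/dq = 36 - 16q + 3q^2.
AVC is minimized where dAVC/dq = -8 + 2q = 0, at q = 4; min AVC = 36 - 8·4 + 4^2 = £20.
With P < min AVC (£3 < £20), every unit sold adds to the loss.
The firm minimizes its loss by shutting down and losing only its fixed cost of £395.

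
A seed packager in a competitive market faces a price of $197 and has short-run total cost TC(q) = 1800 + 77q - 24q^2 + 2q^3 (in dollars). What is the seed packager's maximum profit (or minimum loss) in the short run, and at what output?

Profit = -$200 at q = 10

AVC = 77 - 24q + 2q^2 has its minimum $5 at q = 6; price $197 clears that bar, so the firm operates.
With MC = 77 - 48q + 6q^2, P = MC on the upward-sloping part at q* = 10.
TR = 197·10 = 1970. TC = 1800 + 370 = 2170. Profit = 1970 − 2170 = -$200.
That loss of $200 beats the $1800 the firm would lose by shutting down; producing recovers $1600 of fixed cost.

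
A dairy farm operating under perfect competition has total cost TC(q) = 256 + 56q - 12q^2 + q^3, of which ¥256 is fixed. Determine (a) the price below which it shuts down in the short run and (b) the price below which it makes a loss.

Shutdown price = ¥20; break-even price = ¥56

AVC = 56 - 12q + q^2; minimized at q = 6, giving min AVC = ¥20. That is the shutdown price.
ATC = 256/q + 56 - 12q + q^2. Setting dATC/dq = −256/q^2 − 12 + 2q = 0 gives q = 8 (since 2·8^3 − 12·8^2 = 256).
min ATC = 256/8 + 56 − 12·8 + 8^2 = ¥56. That is the break-even price.
Between these two prices the firm operates at a loss; above ¥56 it earns a profit.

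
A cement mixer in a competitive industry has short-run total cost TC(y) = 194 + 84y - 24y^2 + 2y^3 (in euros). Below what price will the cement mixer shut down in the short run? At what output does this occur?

€12 per unit, at y = 6

Short-run supply begins at min AVC. From VC = 84y - 24y^2 + 2y^3, AVC = 84 - 24y + 2y^2.
At the minimum of AVC, MC = AVC. MC = 84 - 48y + 6y^2; setting MC = AVC gives 4y^2 - 24y = 0, so y = 6. min AVC = 12.
So the shutdown price is €12.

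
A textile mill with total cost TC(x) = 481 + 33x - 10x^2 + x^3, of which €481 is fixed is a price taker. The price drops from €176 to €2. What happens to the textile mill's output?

Output falls from 11 to 0 (the firm shuts down)

AVC = 33 - 10x + x^2, minimized at x = 5 where min AVC = €8. MC = 33 - 20x + 3x^2.
At P = €176 ≥ min AVC, set P = MC on the rising branch: x = 11.
At P = €2 < min AVC = €8, price no longer covers variable cost at any output, so the firm shuts down: x = 0.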